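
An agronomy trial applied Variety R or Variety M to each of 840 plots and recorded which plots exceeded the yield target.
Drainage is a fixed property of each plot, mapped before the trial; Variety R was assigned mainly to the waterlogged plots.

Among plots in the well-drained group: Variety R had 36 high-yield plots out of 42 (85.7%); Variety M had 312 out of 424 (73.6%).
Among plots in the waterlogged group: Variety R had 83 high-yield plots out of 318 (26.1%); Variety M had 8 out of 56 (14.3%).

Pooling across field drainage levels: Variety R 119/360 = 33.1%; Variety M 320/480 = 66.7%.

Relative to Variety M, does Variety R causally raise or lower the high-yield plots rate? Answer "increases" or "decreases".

increases

Within every field drainage level Variety R has the higher rate, yet pooled Variety M does — Simpson's reversal.
Here field drainage is a common cause — it drives both which variety a case falls under and the outcome. The crude comparison mixes populations; the stratum-specific rates are the causally relevant ones.
Within each level — well-drained: 85.7% vs 73.6%; waterlogged: 26.1% vs 14.3% — Variety R is higher every time.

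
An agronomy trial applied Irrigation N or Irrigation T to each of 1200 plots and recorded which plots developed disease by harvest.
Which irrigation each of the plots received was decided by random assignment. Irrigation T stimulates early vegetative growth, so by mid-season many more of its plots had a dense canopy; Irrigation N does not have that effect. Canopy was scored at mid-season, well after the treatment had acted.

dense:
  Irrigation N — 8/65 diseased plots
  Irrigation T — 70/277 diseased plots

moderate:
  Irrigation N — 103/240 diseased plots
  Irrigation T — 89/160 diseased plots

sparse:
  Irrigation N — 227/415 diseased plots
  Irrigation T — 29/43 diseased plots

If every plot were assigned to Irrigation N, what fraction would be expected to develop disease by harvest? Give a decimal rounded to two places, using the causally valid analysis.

0.47

The distribution of mid-season canopy is itself part of what the irrigation does — it is an intermediate outcome. Holding it fixed would remove that part of the effect; the total effect is the pooled difference.
So P(outcome | do(Irrigation N)) is just the pooled rate for Irrigation N: 338/720 = 0.469.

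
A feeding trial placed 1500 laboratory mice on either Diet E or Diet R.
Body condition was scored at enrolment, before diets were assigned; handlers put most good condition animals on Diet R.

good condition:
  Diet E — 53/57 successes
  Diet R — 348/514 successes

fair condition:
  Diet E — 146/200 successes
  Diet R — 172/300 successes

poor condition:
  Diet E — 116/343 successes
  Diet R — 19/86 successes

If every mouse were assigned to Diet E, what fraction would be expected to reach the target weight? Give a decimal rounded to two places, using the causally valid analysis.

0.69

Diet E is higher inside every starting body condition stratum but Diet R is higher in aggregate. Whether to stratify depends on how starting body condition relates to the diet.
Starting body condition is set before the diet has any effect — it is not caused by the diet — and it independently drives the outcome. That makes it a confounder, so the causal comparison is within starting body condition levels.
Standardising Diet E to the population starting body condition mix: 0.381·53/57 + 0.333·146/200 + 0.286·116/343 = 0.694.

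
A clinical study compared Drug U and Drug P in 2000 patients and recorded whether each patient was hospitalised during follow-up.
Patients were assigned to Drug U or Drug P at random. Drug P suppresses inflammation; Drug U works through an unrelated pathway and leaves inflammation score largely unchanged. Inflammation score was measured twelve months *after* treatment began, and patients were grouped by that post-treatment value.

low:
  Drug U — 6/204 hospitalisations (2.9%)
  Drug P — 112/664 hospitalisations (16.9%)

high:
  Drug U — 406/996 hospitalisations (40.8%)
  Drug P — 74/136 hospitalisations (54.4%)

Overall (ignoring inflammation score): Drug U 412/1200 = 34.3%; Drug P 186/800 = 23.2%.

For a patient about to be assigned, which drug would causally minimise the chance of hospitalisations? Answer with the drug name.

Drug P

Because the drug influences inflammation score, inflammation score is a post-treatment mediator, not a confounder. Stratifying on it would bias the estimate; the causal effect is the crude pooled difference.
Pooled: Drug U 34.3% vs Drug P 23.2%; Drug P is lower overall.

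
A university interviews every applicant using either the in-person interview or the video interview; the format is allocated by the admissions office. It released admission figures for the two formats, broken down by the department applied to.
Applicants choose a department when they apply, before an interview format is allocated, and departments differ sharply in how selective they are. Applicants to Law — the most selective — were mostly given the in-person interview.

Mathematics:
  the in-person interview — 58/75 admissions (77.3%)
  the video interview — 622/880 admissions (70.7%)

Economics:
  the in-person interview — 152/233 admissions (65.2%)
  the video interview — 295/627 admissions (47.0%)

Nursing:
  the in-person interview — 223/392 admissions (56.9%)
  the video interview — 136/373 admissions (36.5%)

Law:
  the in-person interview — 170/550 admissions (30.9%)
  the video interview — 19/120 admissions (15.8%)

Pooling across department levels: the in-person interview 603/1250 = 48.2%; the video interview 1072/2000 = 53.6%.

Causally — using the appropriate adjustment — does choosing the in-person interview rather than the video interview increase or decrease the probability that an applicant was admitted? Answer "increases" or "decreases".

Department satisfies the back-door criterion: it is not a descendant of the interview format, and it blocks the spurious path from interview format to outcome. Adjusting for it (i.e., using the within-department rates) gives the causal effect.
Within each level — Mathematics: 77.3% vs 70.7%; Economics: 65.2% vs 47.0%; Nursing: 56.9% vs 36.5%; Law: 30.9% vs 15.8% — the in-person interview is higher every time.

increases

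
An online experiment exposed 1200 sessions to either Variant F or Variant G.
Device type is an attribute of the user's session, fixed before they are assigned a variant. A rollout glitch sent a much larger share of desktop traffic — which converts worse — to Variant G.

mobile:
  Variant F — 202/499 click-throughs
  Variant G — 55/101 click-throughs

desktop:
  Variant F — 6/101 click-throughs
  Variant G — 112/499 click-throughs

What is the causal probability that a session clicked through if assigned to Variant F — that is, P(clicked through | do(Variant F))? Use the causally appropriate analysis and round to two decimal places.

0.23

Here device type is a common cause — it drives both which variant a case falls under and the outcome. The crude comparison mixes populations; the stratum-specific rates are the causally relevant ones.
Standardising Variant F to the population device type mix: 0.500·202/499 + 0.500·6/101 = 0.232.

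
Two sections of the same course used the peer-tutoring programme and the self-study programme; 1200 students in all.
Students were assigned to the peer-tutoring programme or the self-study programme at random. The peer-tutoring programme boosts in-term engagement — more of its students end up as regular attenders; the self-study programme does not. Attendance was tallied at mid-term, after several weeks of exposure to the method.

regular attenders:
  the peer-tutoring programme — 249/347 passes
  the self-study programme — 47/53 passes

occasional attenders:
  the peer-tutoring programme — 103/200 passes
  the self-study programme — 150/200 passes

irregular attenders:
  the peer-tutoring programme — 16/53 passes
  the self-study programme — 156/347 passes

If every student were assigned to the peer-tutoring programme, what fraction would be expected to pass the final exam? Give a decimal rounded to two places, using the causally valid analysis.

0.61

Mid-term attendance is downstream of the teaching method. One should not condition on a consequence of treatment, so the overall rates are the right comparison.
So P(outcome | do(the peer-tutoring programme)) is just the pooled rate for the peer-tutoring programme: 368/600 = 0.613.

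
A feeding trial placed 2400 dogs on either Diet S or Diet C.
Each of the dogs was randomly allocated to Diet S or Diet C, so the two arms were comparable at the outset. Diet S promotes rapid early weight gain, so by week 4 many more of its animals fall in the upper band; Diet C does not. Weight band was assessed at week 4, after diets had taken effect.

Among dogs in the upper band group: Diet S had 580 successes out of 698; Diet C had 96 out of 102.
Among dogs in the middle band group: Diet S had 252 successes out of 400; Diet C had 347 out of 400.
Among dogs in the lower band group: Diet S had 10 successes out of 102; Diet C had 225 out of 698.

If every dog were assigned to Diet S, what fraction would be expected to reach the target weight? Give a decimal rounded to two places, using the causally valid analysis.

0.70

The stratified and pooled comparisons disagree (Diet C wins within each week-4 weight band; Diet S wins overall), so the answer turns on the causal role of week-4 weight band.
Week-4 weight band here is a post-treatment variable shaped by the diet; conditioning on it would introduce bias rather than remove it. The overall comparison is the causal one.
So P(outcome | do(Diet S)) is just the pooled rate for Diet S: 842/1200 = 0.702.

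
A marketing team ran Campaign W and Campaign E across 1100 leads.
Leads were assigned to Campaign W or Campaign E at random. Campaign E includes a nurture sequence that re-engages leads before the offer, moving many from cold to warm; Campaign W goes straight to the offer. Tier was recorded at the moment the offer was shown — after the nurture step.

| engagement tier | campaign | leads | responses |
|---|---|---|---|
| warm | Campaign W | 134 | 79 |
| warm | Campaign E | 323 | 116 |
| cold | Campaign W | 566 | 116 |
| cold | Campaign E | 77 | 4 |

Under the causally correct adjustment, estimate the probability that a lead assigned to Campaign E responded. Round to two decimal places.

Campaign W is higher inside every engagement tier stratum but Campaign E is higher in aggregate. Whether to stratify depends on how engagement tier relates to the campaign.
Engagement tier is downstream of the campaign. One should not condition on a consequence of treatment, so the overall rates are the right comparison.
So P(outcome | do(Campaign E)) is just the pooled rate for Campaign E: 120/400 = 0.300.

0.30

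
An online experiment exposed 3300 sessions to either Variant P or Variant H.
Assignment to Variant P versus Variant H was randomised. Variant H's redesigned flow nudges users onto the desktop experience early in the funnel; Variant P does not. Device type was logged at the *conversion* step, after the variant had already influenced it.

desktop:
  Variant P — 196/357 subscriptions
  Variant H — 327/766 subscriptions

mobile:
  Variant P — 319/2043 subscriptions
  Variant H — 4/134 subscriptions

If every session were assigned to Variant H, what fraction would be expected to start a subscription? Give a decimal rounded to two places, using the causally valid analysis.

Variant P is higher inside every device type stratum but Variant H is higher in aggregate. Whether to stratify depends on how device type relates to the variant.
Stratifying would compare variants among sessions the variants themselves sorted into device type groups — a form of selection on an intermediate. The unconditioned pooled rates give the total causal effect.
So P(outcome | do(Variant H)) is just the pooled rate for Variant H: 331/900 = 0.368.

0.37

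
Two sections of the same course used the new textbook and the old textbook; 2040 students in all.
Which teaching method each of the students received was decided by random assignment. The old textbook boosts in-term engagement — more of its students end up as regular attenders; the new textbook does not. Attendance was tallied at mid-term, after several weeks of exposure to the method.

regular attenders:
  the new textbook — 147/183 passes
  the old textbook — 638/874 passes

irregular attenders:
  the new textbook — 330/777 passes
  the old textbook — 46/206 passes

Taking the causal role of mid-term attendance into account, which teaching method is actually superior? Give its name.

the new textbook is higher inside every mid-term attendance stratum but the old textbook is higher in aggregate. Whether to stratify depends on how mid-term attendance relates to the teaching method.
The distribution of mid-term attendance is itself part of what the teaching method does — it is an intermediate outcome. Holding it fixed would remove that part of the effect; the total effect is the pooled difference.
Pooled: the new textbook 49.7% vs the old textbook 63.3%; the old textbook is higher overall.

the old textbook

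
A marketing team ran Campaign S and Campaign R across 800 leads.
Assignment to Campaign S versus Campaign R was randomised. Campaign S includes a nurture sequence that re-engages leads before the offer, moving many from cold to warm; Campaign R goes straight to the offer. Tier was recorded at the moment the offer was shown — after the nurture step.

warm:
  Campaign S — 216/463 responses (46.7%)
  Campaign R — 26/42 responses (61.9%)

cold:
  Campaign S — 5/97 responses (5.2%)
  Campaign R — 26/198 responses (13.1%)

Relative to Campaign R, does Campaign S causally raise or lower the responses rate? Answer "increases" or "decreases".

increases

Engagement tier lies on the pathway campaign → engagement tier → outcome, so adjusting for it blocks the indirect effect. For the total causal effect of campaign, use the unadjusted pooled rates.
Pooled: Campaign S 39.5% vs Campaign R 21.7%; Campaign S is higher overall.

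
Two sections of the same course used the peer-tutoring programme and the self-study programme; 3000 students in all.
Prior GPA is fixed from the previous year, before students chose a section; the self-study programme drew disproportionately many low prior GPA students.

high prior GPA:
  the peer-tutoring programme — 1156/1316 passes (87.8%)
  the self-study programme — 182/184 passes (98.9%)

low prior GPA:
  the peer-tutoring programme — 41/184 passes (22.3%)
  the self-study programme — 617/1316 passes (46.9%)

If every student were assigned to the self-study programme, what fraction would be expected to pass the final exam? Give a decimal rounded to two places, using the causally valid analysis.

The stratified and pooled comparisons disagree (the self-study programme wins within each prior GPA band; the peer-tutoring programme wins overall), so the answer turns on the causal role of prior GPA band.
Since prior GPA band is a pre-existing factor (not a product of the teaching method) and it affects the outcome on its own, it is a confounder. The stratified rates, not the pooled rate, identify the causal effect.
Standardising the self-study programme to the population prior GPA band mix: 0.500·182/184 + 0.500·617/1316 = 0.729.

0.73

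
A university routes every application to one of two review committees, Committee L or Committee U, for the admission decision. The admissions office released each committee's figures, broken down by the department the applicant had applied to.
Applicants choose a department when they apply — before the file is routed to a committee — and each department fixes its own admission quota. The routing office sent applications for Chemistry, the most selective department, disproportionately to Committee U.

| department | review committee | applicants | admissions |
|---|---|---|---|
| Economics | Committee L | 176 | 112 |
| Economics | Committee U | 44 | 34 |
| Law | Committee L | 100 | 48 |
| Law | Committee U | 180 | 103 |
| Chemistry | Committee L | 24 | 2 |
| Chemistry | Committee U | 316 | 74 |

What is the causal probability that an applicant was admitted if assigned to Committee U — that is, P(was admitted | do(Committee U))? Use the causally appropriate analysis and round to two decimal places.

0.49

Here department is a common cause — it drives both which review committee a case falls under and the outcome. The crude comparison mixes populations; the stratum-specific rates are the causally relevant ones.
Standardising Committee U to the population department mix: 0.262·34/44 + 0.333·103/180 + 0.405·74/316 = 0.488.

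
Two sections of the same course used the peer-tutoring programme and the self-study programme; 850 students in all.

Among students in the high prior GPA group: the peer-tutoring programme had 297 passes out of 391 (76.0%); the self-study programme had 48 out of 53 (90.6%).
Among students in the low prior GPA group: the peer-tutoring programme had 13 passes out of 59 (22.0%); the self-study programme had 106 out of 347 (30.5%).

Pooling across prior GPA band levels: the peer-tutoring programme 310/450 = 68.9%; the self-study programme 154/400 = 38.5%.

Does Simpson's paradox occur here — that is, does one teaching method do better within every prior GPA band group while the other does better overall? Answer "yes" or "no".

Within each prior GPA band level (high prior GPA 76.0% vs 90.6%; low prior GPA 22.0% vs 30.5%), the self-study programme has the higher rate every time. Pooled: 68.9% vs 38.5% — the peer-tutoring programme has the higher rate overall. The two comparisons disagree.

yes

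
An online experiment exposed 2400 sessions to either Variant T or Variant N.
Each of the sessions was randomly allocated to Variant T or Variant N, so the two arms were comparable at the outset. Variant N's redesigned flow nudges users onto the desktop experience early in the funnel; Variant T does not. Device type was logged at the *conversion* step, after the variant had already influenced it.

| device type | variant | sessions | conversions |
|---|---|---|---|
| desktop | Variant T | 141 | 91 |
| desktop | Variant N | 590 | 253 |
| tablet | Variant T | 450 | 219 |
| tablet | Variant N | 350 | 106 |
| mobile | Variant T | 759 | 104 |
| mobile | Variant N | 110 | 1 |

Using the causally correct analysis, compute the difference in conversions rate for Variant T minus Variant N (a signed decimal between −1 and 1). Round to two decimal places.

-0.04

Device type lies on the pathway variant → device type → outcome, so adjusting for it blocks the indirect effect. For the total causal effect of variant, use the unadjusted pooled rates.
The causal difference is the pooled difference: 0.307 − 0.343 = -0.036.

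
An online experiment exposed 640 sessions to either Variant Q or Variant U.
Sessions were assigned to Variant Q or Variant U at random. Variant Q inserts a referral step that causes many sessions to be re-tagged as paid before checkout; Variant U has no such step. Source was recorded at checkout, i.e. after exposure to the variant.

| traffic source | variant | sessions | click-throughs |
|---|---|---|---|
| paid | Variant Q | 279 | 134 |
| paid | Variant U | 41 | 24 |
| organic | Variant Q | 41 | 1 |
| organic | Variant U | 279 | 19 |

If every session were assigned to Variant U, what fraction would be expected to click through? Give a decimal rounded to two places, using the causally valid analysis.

0.13

Within every traffic source level Variant U has the higher rate, yet pooled Variant Q does — Simpson's reversal.
The distribution of traffic source is itself part of what the variant does — it is an intermediate outcome. Holding it fixed would remove that part of the effect; the total effect is the pooled difference.
So P(outcome | do(Variant U)) is just the pooled rate for Variant U: 43/320 = 0.134.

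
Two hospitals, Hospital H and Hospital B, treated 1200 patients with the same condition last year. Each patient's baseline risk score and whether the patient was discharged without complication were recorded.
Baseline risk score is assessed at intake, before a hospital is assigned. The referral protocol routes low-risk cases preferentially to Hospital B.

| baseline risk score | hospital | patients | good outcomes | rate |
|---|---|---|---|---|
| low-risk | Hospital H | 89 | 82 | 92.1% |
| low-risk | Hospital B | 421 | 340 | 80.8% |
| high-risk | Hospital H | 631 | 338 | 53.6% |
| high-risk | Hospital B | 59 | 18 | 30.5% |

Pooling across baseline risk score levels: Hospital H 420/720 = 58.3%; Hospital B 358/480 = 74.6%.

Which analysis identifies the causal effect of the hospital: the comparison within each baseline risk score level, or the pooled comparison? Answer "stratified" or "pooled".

Hospital H is higher inside every baseline risk score stratum but Hospital B is higher in aggregate. Whether to stratify depends on how baseline risk score relates to the hospital.
Here baseline risk score is a common cause — it drives both which hospital a case falls under and the outcome. The crude comparison mixes populations; the stratum-specific rates are the causally relevant ones.
Within each level — low-risk: 92.1% vs 80.8%; high-risk: 53.6% vs 30.5% — Hospital H is higher every time.

stratified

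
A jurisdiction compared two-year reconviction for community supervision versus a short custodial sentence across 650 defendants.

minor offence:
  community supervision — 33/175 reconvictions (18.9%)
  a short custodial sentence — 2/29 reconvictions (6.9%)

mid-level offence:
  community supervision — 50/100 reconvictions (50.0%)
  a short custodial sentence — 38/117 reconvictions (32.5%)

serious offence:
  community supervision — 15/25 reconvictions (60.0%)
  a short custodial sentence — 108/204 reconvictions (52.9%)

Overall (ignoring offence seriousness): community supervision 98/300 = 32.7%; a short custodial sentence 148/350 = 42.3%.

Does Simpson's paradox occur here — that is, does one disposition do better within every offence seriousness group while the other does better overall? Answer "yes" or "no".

Within each offence seriousness level (minor offence 18.9% vs 6.9%; mid-level offence 50.0% vs 32.5%; serious offence 60.0% vs 52.9%), a short custodial sentence has the lower rate every time. Pooled: 32.7% vs 42.3% — community supervision has the lower rate overall. The two comparisons disagree.

yes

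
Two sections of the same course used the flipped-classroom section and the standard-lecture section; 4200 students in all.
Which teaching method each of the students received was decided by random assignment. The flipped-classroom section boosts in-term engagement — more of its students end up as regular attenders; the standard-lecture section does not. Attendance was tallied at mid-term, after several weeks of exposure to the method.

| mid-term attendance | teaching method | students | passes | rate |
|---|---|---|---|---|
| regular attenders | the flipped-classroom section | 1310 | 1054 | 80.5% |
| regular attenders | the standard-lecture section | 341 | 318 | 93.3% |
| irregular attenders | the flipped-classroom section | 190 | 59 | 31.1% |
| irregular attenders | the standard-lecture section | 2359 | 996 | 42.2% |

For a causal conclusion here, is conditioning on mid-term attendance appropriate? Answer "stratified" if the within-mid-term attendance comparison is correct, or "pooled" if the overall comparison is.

The stratified and pooled comparisons disagree (the standard-lecture section wins within each mid-term attendance; the flipped-classroom section wins overall), so the answer turns on the causal role of mid-term attendance.
Because the teaching method influences mid-term attendance, mid-term attendance is a post-treatment mediator, not a confounder. Stratifying on it would bias the estimate; the causal effect is the crude pooled difference.
Pooled: the flipped-classroom section 74.2% vs the standard-lecture section 48.7%; the flipped-classroom section is higher overall.

pooled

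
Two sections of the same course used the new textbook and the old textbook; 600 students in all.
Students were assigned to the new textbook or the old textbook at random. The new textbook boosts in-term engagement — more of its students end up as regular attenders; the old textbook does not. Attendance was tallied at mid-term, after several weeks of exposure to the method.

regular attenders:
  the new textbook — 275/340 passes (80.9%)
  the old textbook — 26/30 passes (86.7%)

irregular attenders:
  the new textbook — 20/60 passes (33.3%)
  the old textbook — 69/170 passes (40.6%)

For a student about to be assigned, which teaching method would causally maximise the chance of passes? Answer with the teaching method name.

The mid-term attendance-specific comparison favours the old textbook throughout, but the pooled figures favour the new textbook. The question is whether to condition on mid-term attendance.
Stratifying would compare teaching methods among students the teaching methods themselves sorted into mid-term attendance groups — a form of selection on an intermediate. The unconditioned pooled rates give the total causal effect.
Pooled: the new textbook 73.8% vs the old textbook 47.5%; the new textbook is higher overall.

the new textbook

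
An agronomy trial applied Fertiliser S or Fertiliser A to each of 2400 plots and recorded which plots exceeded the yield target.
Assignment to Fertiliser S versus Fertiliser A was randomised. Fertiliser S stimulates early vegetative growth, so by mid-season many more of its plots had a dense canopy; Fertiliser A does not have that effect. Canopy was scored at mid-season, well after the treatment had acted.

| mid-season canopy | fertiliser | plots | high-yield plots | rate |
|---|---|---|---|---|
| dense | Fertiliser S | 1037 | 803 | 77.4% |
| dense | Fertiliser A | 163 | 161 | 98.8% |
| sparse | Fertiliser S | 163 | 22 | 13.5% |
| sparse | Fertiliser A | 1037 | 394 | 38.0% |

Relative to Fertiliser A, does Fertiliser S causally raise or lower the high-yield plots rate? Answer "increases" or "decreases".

increases

Fertiliser A is higher inside every mid-season canopy stratum but Fertiliser S is higher in aggregate. Whether to stratify depends on how mid-season canopy relates to the fertiliser.
Mid-season canopy is downstream of the fertiliser. One should not condition on a consequence of treatment, so the overall rates are the right comparison.
Pooled: Fertiliser S 68.8% vs Fertiliser A 46.2%; Fertiliser S is higher overall.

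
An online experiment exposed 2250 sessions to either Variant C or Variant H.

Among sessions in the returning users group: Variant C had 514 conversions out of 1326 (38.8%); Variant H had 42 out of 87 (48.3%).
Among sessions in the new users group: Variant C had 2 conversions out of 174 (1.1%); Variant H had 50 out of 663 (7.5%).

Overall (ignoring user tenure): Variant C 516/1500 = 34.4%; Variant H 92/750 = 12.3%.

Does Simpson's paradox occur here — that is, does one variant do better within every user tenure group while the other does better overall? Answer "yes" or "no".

yes

Within each user tenure level (returning users 38.8% vs 48.3%; new users 1.1% vs 7.5%), Variant H has the higher rate every time. Pooled: 34.4% vs 12.3% — Variant C has the higher rate overall. The two comparisons disagree.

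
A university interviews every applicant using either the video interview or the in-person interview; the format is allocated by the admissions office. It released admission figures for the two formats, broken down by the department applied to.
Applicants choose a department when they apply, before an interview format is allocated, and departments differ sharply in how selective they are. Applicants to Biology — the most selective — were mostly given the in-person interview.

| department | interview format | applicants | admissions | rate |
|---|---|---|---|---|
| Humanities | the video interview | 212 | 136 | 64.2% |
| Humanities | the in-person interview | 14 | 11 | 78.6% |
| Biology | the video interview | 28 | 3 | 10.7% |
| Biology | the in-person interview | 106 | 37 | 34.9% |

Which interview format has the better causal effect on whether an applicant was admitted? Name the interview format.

the in-person interview

Department differs across interview formats for reasons unrelated to any effect of the interview format itself, and it separately predicts the outcome — a classic confounder. We must compare within department levels.
Within each level — Humanities: 64.2% vs 78.6%; Biology: 10.7% vs 34.9% — the in-person interview is higher every time.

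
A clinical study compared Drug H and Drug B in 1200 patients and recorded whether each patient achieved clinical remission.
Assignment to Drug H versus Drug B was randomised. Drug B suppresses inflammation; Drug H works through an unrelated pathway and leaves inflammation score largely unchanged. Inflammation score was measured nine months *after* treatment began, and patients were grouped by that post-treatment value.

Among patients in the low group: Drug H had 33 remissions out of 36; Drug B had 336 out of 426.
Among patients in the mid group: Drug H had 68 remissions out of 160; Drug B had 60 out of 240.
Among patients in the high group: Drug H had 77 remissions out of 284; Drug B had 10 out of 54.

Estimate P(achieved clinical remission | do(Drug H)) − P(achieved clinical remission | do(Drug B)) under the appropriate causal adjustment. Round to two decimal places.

The stratified and pooled comparisons disagree (Drug H wins within each inflammation score; Drug B wins overall), so the answer turns on the causal role of inflammation score.
Inflammation score is recorded after the drug and is itself shifted by it — it sits on the causal path from drug to outcome. Conditioning on a mediator would strip out part of the effect we want; the pooled comparison gives the total causal effect.
The causal difference is the pooled difference: 0.371 − 0.564 = -0.193.

-0.19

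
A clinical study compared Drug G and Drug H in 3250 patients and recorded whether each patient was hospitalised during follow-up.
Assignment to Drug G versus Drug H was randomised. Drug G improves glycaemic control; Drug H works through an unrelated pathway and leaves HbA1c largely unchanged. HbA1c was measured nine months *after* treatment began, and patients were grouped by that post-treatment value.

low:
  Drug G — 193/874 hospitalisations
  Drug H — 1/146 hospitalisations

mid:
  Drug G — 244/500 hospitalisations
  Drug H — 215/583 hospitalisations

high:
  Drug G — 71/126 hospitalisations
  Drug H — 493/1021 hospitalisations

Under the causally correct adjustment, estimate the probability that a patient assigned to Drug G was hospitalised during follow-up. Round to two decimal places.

0.34

HbA1c here is a post-treatment variable shaped by the drug; conditioning on it would introduce bias rather than remove it. The overall comparison is the causal one.
So P(outcome | do(Drug G)) is just the pooled rate for Drug G: 508/1500 = 0.339.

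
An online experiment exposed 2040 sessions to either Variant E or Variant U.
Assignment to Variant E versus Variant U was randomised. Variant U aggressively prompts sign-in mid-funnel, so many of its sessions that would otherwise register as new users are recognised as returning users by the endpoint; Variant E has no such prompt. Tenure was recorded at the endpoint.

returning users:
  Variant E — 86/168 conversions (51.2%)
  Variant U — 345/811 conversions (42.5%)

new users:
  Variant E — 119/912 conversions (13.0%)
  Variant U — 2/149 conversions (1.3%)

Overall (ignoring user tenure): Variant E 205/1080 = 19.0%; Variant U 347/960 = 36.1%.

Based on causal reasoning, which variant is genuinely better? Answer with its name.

User tenure lies on the pathway variant → user tenure → outcome, so adjusting for it blocks the indirect effect. For the total causal effect of variant, use the unadjusted pooled rates.
Pooled: Variant E 19.0% vs Variant U 36.1%; Variant U is higher overall.

Variant U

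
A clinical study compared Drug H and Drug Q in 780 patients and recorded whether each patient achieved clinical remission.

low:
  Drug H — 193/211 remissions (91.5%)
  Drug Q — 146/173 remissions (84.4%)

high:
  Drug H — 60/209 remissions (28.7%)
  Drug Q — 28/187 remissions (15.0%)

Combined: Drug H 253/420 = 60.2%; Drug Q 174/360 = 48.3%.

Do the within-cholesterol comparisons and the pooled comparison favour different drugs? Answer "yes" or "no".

Within each cholesterol level (low 91.5% vs 84.4%; high 28.7% vs 15.0%), Drug H has the higher rate every time. Pooled: 60.2% vs 48.3% — Drug H has the higher rate overall. They agree.

no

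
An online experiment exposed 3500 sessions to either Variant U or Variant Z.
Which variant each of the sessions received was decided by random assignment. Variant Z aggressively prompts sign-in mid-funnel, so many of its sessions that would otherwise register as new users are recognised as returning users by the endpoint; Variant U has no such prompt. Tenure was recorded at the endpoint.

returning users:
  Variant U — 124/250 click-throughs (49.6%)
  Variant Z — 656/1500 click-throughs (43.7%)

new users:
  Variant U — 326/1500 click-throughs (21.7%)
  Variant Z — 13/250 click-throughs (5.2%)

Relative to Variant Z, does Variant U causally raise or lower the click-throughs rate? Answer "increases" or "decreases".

decreases

The user tenure-specific comparison favours Variant U throughout, but the pooled figures favour Variant Z. The question is whether to condition on user tenure.
User tenure lies on the pathway variant → user tenure → outcome, so adjusting for it blocks the indirect effect. For the total causal effect of variant, use the unadjusted pooled rates.
Pooled: Variant U 25.7% vs Variant Z 38.2%; Variant Z is higher overall.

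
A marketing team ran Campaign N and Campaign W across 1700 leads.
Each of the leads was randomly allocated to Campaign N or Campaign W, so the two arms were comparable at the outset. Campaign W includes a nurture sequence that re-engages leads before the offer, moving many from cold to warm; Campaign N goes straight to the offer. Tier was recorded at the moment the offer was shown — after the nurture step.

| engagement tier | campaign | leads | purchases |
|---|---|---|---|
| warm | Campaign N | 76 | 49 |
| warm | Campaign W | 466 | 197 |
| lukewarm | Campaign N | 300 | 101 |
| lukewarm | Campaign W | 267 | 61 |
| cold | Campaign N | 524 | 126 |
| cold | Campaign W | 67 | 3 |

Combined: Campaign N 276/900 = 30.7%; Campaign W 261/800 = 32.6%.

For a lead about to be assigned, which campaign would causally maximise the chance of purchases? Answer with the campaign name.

Campaign W

The distribution of engagement tier is itself part of what the campaign does — it is an intermediate outcome. Holding it fixed would remove that part of the effect; the total effect is the pooled difference.
Pooled: Campaign N 30.7% vs Campaign W 32.6%; Campaign W is higher overall.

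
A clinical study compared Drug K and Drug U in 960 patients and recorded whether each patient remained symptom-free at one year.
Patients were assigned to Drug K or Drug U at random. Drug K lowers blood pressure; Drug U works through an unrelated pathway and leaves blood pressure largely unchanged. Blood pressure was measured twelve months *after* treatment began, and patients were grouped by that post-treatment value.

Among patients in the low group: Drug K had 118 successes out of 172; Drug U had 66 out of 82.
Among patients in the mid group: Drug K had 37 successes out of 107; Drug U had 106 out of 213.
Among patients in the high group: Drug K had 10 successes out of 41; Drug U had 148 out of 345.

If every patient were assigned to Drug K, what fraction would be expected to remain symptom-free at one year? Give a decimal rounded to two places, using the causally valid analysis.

Blood pressure is recorded after the drug and is itself shifted by it — it sits on the causal path from drug to outcome. Conditioning on a mediator would strip out part of the effect we want; the pooled comparison gives the total causal effect.
So P(outcome | do(Drug K)) is just the pooled rate for Drug K: 165/320 = 0.516.

0.52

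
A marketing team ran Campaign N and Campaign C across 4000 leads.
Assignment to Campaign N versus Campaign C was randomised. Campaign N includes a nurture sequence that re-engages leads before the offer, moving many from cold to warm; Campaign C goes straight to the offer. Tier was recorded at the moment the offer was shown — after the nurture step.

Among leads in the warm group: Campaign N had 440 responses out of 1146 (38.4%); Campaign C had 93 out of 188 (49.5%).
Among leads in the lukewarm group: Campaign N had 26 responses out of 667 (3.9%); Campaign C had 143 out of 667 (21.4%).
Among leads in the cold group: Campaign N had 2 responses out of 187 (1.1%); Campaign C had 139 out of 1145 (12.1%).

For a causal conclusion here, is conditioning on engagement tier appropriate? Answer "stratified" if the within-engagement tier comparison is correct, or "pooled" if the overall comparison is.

pooled

The engagement tier-specific comparison favours Campaign C throughout, but the pooled figures favour Campaign N. The question is whether to condition on engagement tier.
Because the campaign influences engagement tier, engagement tier is a post-treatment mediator, not a confounder. Stratifying on it would bias the estimate; the causal effect is the crude pooled difference.
Pooled: Campaign N 23.4% vs Campaign C 18.8%; Campaign N is higher overall.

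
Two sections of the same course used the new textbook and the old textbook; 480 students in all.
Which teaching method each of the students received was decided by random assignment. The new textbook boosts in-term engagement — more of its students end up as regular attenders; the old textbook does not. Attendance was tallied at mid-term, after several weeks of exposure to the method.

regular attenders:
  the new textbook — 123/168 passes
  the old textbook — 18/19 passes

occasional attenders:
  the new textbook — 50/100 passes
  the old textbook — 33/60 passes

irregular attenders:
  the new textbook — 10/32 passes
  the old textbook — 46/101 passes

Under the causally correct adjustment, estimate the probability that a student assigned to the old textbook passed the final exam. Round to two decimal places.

Mid-term attendance is recorded after the teaching method and is itself shifted by it — it sits on the causal path from teaching method to outcome. Conditioning on a mediator would strip out part of the effect we want; the pooled comparison gives the total causal effect.
So P(outcome | do(the old textbook)) is just the pooled rate for the old textbook: 97/180 = 0.539.

0.54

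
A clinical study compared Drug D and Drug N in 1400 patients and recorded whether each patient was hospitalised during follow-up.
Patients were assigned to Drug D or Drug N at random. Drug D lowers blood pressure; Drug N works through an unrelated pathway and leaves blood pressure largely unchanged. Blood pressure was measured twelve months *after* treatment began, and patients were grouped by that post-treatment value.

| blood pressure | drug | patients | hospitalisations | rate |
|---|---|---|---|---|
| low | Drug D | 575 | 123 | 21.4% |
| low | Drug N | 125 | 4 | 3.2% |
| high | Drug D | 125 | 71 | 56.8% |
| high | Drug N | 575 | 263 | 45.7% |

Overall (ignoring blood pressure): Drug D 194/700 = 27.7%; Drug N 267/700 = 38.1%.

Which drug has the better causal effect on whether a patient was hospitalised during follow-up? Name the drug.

Drug D

Within every blood pressure level Drug N has the lower rate, yet pooled Drug D does — Simpson's reversal.
Blood pressure is recorded after the drug and is itself shifted by it — it sits on the causal path from drug to outcome. Conditioning on a mediator would strip out part of the effect we want; the pooled comparison gives the total causal effect.
Pooled: Drug D 27.7% vs Drug N 38.1%; Drug D is lower overall.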